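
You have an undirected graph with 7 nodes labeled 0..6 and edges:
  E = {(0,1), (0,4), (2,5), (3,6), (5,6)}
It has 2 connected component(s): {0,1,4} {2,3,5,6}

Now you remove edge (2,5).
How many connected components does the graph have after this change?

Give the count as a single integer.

Answer: 3

Derivation:
Initial component count: 2
Remove (2,5): it was a bridge. Count increases: 2 -> 3.
  After removal, components: {0,1,4} {2} {3,5,6}
New component count: 3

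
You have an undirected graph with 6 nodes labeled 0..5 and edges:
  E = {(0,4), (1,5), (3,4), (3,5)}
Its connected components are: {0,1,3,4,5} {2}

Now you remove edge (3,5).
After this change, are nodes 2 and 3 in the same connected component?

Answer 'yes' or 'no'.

Initial components: {0,1,3,4,5} {2}
Removing edge (3,5): it was a bridge — component count 2 -> 3.
New components: {0,3,4} {1,5} {2}
Are 2 and 3 in the same component? no

Answer: no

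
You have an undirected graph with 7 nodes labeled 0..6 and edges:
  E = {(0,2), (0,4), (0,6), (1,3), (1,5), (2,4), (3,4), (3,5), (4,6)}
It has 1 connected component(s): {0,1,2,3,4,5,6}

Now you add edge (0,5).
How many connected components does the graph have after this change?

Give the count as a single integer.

Initial component count: 1
Add (0,5): endpoints already in same component. Count unchanged: 1.
New component count: 1

Answer: 1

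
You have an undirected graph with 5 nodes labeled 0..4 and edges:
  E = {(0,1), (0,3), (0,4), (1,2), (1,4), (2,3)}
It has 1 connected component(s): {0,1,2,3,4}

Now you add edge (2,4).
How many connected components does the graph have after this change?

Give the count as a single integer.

Answer: 1

Derivation:
Initial component count: 1
Add (2,4): endpoints already in same component. Count unchanged: 1.
New component count: 1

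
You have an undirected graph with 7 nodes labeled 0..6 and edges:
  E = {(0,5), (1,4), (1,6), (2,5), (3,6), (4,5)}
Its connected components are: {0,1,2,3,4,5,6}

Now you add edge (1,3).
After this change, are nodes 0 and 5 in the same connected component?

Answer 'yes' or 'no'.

Answer: yes

Derivation:
Initial components: {0,1,2,3,4,5,6}
Adding edge (1,3): both already in same component {0,1,2,3,4,5,6}. No change.
New components: {0,1,2,3,4,5,6}
Are 0 and 5 in the same component? yes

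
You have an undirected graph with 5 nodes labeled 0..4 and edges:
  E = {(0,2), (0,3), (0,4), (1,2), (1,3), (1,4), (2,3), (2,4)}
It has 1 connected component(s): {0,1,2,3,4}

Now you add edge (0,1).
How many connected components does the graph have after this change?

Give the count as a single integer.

Initial component count: 1
Add (0,1): endpoints already in same component. Count unchanged: 1.
New component count: 1

Answer: 1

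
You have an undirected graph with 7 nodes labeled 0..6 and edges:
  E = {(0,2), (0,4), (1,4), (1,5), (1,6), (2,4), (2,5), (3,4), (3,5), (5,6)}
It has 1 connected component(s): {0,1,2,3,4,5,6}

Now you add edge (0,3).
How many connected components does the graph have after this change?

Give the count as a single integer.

Answer: 1

Derivation:
Initial component count: 1
Add (0,3): endpoints already in same component. Count unchanged: 1.
New component count: 1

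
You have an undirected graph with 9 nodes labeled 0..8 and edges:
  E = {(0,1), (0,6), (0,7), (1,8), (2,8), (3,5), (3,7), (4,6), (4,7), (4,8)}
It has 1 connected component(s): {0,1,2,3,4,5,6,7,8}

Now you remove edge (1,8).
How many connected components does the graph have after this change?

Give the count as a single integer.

Initial component count: 1
Remove (1,8): not a bridge. Count unchanged: 1.
  After removal, components: {0,1,2,3,4,5,6,7,8}
New component count: 1

Answer: 1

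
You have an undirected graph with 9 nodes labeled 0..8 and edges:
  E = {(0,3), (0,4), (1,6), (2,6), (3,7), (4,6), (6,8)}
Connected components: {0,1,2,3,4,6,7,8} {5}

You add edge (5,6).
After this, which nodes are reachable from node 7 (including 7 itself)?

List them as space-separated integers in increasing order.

Answer: 0 1 2 3 4 5 6 7 8

Derivation:
Before: nodes reachable from 7: {0,1,2,3,4,6,7,8}
Adding (5,6): merges 7's component with another. Reachability grows.
After: nodes reachable from 7: {0,1,2,3,4,5,6,7,8}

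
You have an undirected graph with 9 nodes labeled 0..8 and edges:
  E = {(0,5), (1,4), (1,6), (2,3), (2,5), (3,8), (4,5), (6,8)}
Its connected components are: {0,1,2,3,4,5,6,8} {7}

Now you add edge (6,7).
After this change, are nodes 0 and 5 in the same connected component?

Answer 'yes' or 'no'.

Answer: yes

Derivation:
Initial components: {0,1,2,3,4,5,6,8} {7}
Adding edge (6,7): merges {0,1,2,3,4,5,6,8} and {7}.
New components: {0,1,2,3,4,5,6,7,8}
Are 0 and 5 in the same component? yes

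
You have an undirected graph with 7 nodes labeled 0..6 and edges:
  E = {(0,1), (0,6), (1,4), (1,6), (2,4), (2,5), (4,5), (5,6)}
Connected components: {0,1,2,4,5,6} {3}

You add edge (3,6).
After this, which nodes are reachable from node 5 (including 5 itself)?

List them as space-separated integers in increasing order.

Answer: 0 1 2 3 4 5 6

Derivation:
Before: nodes reachable from 5: {0,1,2,4,5,6}
Adding (3,6): merges 5's component with another. Reachability grows.
After: nodes reachable from 5: {0,1,2,3,4,5,6}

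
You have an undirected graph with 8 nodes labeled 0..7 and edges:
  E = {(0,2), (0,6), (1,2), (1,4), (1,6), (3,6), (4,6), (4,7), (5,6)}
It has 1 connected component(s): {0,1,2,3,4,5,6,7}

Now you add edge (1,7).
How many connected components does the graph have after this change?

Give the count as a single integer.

Answer: 1

Derivation:
Initial component count: 1
Add (1,7): endpoints already in same component. Count unchanged: 1.
New component count: 1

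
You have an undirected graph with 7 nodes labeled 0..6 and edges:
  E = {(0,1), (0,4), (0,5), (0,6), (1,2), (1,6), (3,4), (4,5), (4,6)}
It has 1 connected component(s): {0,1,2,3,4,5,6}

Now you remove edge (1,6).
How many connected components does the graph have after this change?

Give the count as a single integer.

Initial component count: 1
Remove (1,6): not a bridge. Count unchanged: 1.
  After removal, components: {0,1,2,3,4,5,6}
New component count: 1

Answer: 1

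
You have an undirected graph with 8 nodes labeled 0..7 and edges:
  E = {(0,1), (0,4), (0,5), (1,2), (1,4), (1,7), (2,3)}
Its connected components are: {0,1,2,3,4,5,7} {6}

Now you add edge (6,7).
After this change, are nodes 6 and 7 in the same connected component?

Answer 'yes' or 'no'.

Answer: yes

Derivation:
Initial components: {0,1,2,3,4,5,7} {6}
Adding edge (6,7): merges {6} and {0,1,2,3,4,5,7}.
New components: {0,1,2,3,4,5,6,7}
Are 6 and 7 in the same component? yes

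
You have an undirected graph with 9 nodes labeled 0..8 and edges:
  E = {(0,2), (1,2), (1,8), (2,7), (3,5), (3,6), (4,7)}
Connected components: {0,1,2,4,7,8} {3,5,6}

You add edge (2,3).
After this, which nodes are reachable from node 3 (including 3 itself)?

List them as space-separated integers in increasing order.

Answer: 0 1 2 3 4 5 6 7 8

Derivation:
Before: nodes reachable from 3: {3,5,6}
Adding (2,3): merges 3's component with another. Reachability grows.
After: nodes reachable from 3: {0,1,2,3,4,5,6,7,8}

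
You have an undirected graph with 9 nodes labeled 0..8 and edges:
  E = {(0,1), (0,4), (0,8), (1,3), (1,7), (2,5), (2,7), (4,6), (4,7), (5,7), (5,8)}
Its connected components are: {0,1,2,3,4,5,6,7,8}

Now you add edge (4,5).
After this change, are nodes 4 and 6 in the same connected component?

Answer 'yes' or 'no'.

Answer: yes

Derivation:
Initial components: {0,1,2,3,4,5,6,7,8}
Adding edge (4,5): both already in same component {0,1,2,3,4,5,6,7,8}. No change.
New components: {0,1,2,3,4,5,6,7,8}
Are 4 and 6 in the same component? yes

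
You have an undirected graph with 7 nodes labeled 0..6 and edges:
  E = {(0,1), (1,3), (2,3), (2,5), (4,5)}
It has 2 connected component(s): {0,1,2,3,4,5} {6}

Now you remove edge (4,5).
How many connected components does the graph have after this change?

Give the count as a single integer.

Answer: 3

Derivation:
Initial component count: 2
Remove (4,5): it was a bridge. Count increases: 2 -> 3.
  After removal, components: {0,1,2,3,5} {4} {6}
New component count: 3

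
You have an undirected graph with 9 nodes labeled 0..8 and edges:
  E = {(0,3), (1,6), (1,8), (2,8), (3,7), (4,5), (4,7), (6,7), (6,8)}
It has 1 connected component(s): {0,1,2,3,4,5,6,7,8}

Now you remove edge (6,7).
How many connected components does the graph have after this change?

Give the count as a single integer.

Answer: 2

Derivation:
Initial component count: 1
Remove (6,7): it was a bridge. Count increases: 1 -> 2.
  After removal, components: {0,3,4,5,7} {1,2,6,8}
New component count: 2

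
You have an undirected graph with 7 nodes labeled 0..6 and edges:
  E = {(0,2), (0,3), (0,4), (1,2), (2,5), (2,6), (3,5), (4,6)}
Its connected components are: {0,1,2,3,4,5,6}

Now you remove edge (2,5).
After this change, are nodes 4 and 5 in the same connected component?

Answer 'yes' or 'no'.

Answer: yes

Derivation:
Initial components: {0,1,2,3,4,5,6}
Removing edge (2,5): not a bridge — component count unchanged at 1.
New components: {0,1,2,3,4,5,6}
Are 4 and 5 in the same component? yes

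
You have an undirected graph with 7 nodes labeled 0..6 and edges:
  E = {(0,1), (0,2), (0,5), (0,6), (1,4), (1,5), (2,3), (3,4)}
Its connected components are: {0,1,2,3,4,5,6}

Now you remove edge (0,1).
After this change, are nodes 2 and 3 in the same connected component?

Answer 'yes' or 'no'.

Initial components: {0,1,2,3,4,5,6}
Removing edge (0,1): not a bridge — component count unchanged at 1.
New components: {0,1,2,3,4,5,6}
Are 2 and 3 in the same component? yes

Answer: yes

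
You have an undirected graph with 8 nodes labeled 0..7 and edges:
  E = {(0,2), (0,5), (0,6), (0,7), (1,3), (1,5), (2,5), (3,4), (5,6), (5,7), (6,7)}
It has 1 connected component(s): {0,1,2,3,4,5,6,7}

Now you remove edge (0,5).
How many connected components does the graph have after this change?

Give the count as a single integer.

Initial component count: 1
Remove (0,5): not a bridge. Count unchanged: 1.
  After removal, components: {0,1,2,3,4,5,6,7}
New component count: 1

Answer: 1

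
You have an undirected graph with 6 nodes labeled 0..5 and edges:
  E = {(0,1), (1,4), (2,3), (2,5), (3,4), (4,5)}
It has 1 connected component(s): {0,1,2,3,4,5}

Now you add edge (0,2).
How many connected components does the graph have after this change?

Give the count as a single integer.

Answer: 1

Derivation:
Initial component count: 1
Add (0,2): endpoints already in same component. Count unchanged: 1.
New component count: 1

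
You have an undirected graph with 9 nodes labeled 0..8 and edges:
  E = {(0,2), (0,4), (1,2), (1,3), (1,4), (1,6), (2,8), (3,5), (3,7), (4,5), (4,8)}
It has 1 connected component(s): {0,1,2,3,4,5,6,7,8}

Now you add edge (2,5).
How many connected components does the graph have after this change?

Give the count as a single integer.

Initial component count: 1
Add (2,5): endpoints already in same component. Count unchanged: 1.
New component count: 1

Answer: 1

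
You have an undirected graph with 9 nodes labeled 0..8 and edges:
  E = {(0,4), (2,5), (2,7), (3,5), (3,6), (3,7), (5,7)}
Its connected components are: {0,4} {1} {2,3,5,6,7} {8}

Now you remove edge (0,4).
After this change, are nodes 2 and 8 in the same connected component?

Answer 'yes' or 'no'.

Answer: no

Derivation:
Initial components: {0,4} {1} {2,3,5,6,7} {8}
Removing edge (0,4): it was a bridge — component count 4 -> 5.
New components: {0} {1} {2,3,5,6,7} {4} {8}
Are 2 and 8 in the same component? no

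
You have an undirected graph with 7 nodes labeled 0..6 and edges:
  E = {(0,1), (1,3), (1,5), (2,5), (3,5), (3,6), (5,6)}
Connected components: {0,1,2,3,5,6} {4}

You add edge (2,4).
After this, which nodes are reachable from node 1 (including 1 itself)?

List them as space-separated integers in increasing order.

Before: nodes reachable from 1: {0,1,2,3,5,6}
Adding (2,4): merges 1's component with another. Reachability grows.
After: nodes reachable from 1: {0,1,2,3,4,5,6}

Answer: 0 1 2 3 4 5 6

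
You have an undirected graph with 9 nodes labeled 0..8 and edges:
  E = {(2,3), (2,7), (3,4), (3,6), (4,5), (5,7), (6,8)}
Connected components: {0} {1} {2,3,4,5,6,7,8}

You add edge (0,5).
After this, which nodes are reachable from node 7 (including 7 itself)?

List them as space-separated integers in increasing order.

Before: nodes reachable from 7: {2,3,4,5,6,7,8}
Adding (0,5): merges 7's component with another. Reachability grows.
After: nodes reachable from 7: {0,2,3,4,5,6,7,8}

Answer: 0 2 3 4 5 6 7 8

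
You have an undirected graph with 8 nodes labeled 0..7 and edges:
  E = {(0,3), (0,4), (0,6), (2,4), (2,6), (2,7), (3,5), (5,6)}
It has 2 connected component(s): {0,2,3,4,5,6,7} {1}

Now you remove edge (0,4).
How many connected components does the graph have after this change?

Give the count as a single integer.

Answer: 2

Derivation:
Initial component count: 2
Remove (0,4): not a bridge. Count unchanged: 2.
  After removal, components: {0,2,3,4,5,6,7} {1}
New component count: 2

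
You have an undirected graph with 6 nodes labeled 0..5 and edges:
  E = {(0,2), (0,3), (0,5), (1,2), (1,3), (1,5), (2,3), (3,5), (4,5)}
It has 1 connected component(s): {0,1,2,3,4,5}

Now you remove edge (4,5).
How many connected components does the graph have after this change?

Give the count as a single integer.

Initial component count: 1
Remove (4,5): it was a bridge. Count increases: 1 -> 2.
  After removal, components: {0,1,2,3,5} {4}
New component count: 2

Answer: 2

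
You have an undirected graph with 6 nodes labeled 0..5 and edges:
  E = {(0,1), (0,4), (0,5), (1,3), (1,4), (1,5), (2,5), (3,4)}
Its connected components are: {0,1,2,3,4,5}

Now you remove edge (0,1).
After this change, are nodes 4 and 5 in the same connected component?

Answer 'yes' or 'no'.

Answer: yes

Derivation:
Initial components: {0,1,2,3,4,5}
Removing edge (0,1): not a bridge — component count unchanged at 1.
New components: {0,1,2,3,4,5}
Are 4 and 5 in the same component? yes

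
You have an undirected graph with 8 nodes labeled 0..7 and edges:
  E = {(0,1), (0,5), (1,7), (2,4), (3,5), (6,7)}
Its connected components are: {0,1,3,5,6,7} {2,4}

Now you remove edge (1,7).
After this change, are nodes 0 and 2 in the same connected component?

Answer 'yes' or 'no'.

Initial components: {0,1,3,5,6,7} {2,4}
Removing edge (1,7): it was a bridge — component count 2 -> 3.
New components: {0,1,3,5} {2,4} {6,7}
Are 0 and 2 in the same component? no

Answer: no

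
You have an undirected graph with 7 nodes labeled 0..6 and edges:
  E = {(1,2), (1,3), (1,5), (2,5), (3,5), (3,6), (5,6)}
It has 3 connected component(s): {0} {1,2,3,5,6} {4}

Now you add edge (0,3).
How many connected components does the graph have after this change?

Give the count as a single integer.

Initial component count: 3
Add (0,3): merges two components. Count decreases: 3 -> 2.
New component count: 2

Answer: 2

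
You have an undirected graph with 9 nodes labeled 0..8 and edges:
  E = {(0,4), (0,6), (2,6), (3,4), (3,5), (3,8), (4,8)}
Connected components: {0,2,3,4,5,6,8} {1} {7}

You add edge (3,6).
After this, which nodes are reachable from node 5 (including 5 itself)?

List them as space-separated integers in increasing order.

Answer: 0 2 3 4 5 6 8

Derivation:
Before: nodes reachable from 5: {0,2,3,4,5,6,8}
Adding (3,6): both endpoints already in same component. Reachability from 5 unchanged.
After: nodes reachable from 5: {0,2,3,4,5,6,8}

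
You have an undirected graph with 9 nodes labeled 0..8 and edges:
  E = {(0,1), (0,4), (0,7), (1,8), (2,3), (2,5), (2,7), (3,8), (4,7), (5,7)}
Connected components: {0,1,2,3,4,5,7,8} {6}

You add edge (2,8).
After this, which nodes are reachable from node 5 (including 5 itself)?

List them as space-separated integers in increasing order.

Before: nodes reachable from 5: {0,1,2,3,4,5,7,8}
Adding (2,8): both endpoints already in same component. Reachability from 5 unchanged.
After: nodes reachable from 5: {0,1,2,3,4,5,7,8}

Answer: 0 1 2 3 4 5 7 8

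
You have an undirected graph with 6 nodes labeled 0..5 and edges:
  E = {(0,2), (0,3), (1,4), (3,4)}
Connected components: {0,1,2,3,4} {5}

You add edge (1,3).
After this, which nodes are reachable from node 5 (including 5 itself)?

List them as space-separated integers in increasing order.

Before: nodes reachable from 5: {5}
Adding (1,3): both endpoints already in same component. Reachability from 5 unchanged.
After: nodes reachable from 5: {5}

Answer: 5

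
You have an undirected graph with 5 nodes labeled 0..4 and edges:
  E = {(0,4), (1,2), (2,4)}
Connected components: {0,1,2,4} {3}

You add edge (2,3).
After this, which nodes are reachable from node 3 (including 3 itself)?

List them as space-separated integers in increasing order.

Before: nodes reachable from 3: {3}
Adding (2,3): merges 3's component with another. Reachability grows.
After: nodes reachable from 3: {0,1,2,3,4}

Answer: 0 1 2 3 4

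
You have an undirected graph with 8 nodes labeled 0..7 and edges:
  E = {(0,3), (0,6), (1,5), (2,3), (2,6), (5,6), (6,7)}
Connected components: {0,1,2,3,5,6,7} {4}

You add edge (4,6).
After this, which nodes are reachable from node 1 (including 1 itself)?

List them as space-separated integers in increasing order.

Before: nodes reachable from 1: {0,1,2,3,5,6,7}
Adding (4,6): merges 1's component with another. Reachability grows.
After: nodes reachable from 1: {0,1,2,3,4,5,6,7}

Answer: 0 1 2 3 4 5 6 7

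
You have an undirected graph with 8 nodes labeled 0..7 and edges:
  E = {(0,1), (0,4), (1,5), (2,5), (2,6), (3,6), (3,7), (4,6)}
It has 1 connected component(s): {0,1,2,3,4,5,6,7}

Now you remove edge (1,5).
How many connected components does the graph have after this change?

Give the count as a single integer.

Initial component count: 1
Remove (1,5): not a bridge. Count unchanged: 1.
  After removal, components: {0,1,2,3,4,5,6,7}
New component count: 1

Answer: 1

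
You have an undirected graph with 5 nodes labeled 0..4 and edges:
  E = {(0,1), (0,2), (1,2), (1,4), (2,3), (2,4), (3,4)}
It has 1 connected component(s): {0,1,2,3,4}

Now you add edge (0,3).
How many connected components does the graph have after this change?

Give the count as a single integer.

Answer: 1

Derivation:
Initial component count: 1
Add (0,3): endpoints already in same component. Count unchanged: 1.
New component count: 1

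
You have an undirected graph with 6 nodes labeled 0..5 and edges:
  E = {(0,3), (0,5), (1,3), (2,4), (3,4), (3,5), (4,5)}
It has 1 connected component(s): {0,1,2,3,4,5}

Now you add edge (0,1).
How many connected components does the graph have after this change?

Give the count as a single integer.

Answer: 1

Derivation:
Initial component count: 1
Add (0,1): endpoints already in same component. Count unchanged: 1.
New component count: 1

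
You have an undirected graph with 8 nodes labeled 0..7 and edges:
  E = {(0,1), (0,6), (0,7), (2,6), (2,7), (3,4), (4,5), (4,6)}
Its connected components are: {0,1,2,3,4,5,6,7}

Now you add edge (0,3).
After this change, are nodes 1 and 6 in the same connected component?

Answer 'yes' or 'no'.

Answer: yes

Derivation:
Initial components: {0,1,2,3,4,5,6,7}
Adding edge (0,3): both already in same component {0,1,2,3,4,5,6,7}. No change.
New components: {0,1,2,3,4,5,6,7}
Are 1 and 6 in the same component? yes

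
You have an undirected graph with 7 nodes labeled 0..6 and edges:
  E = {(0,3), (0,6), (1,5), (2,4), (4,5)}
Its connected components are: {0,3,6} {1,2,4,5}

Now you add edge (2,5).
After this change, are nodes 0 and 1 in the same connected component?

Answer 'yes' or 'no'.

Answer: no

Derivation:
Initial components: {0,3,6} {1,2,4,5}
Adding edge (2,5): both already in same component {1,2,4,5}. No change.
New components: {0,3,6} {1,2,4,5}
Are 0 and 1 in the same component? no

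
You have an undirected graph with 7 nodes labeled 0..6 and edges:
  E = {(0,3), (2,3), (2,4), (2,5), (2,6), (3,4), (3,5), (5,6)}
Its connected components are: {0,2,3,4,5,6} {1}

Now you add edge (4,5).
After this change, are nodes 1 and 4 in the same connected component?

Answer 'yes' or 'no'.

Initial components: {0,2,3,4,5,6} {1}
Adding edge (4,5): both already in same component {0,2,3,4,5,6}. No change.
New components: {0,2,3,4,5,6} {1}
Are 1 and 4 in the same component? no

Answer: no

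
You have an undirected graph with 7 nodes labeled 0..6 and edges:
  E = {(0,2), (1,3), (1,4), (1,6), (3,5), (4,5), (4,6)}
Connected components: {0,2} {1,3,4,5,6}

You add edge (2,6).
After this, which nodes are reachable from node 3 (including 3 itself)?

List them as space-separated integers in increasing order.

Before: nodes reachable from 3: {1,3,4,5,6}
Adding (2,6): merges 3's component with another. Reachability grows.
After: nodes reachable from 3: {0,1,2,3,4,5,6}

Answer: 0 1 2 3 4 5 6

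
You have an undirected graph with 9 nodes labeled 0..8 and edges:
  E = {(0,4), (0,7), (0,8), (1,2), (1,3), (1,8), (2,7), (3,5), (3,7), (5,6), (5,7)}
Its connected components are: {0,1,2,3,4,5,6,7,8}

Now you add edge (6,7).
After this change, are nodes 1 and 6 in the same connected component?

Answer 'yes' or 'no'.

Answer: yes

Derivation:
Initial components: {0,1,2,3,4,5,6,7,8}
Adding edge (6,7): both already in same component {0,1,2,3,4,5,6,7,8}. No change.
New components: {0,1,2,3,4,5,6,7,8}
Are 1 and 6 in the same component? yes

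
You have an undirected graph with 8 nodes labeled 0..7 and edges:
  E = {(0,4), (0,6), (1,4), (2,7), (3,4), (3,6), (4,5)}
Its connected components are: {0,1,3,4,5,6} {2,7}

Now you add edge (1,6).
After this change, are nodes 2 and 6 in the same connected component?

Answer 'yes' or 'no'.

Answer: no

Derivation:
Initial components: {0,1,3,4,5,6} {2,7}
Adding edge (1,6): both already in same component {0,1,3,4,5,6}. No change.
New components: {0,1,3,4,5,6} {2,7}
Are 2 and 6 in the same component? no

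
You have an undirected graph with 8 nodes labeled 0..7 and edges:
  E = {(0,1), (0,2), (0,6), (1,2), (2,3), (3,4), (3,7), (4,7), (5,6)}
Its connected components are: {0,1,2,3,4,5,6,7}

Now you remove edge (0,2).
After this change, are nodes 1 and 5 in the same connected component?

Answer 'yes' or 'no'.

Answer: yes

Derivation:
Initial components: {0,1,2,3,4,5,6,7}
Removing edge (0,2): not a bridge — component count unchanged at 1.
New components: {0,1,2,3,4,5,6,7}
Are 1 and 5 in the same component? yes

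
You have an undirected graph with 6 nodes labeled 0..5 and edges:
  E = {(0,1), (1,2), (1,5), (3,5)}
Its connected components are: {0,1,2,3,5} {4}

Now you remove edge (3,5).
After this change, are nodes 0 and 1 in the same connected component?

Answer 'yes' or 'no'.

Answer: yes

Derivation:
Initial components: {0,1,2,3,5} {4}
Removing edge (3,5): it was a bridge — component count 2 -> 3.
New components: {0,1,2,5} {3} {4}
Are 0 and 1 in the same component? yes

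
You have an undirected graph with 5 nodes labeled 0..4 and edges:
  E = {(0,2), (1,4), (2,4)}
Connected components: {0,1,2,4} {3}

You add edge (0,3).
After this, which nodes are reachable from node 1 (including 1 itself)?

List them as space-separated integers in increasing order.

Answer: 0 1 2 3 4

Derivation:
Before: nodes reachable from 1: {0,1,2,4}
Adding (0,3): merges 1's component with another. Reachability grows.
After: nodes reachable from 1: {0,1,2,3,4}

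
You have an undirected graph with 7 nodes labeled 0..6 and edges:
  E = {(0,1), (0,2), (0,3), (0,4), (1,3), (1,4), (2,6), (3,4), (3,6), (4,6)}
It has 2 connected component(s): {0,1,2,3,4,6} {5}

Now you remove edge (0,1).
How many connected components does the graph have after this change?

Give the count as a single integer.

Initial component count: 2
Remove (0,1): not a bridge. Count unchanged: 2.
  After removal, components: {0,1,2,3,4,6} {5}
New component count: 2

Answer: 2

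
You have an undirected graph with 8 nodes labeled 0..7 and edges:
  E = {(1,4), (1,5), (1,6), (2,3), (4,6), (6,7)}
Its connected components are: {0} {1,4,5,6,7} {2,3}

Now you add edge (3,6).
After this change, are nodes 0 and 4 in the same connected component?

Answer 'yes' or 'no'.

Initial components: {0} {1,4,5,6,7} {2,3}
Adding edge (3,6): merges {2,3} and {1,4,5,6,7}.
New components: {0} {1,2,3,4,5,6,7}
Are 0 and 4 in the same component? no

Answer: no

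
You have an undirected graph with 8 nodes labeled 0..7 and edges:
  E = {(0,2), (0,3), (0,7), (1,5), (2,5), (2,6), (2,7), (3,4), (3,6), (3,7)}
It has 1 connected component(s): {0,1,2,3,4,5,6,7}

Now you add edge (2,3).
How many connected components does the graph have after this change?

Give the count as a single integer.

Answer: 1

Derivation:
Initial component count: 1
Add (2,3): endpoints already in same component. Count unchanged: 1.
New component count: 1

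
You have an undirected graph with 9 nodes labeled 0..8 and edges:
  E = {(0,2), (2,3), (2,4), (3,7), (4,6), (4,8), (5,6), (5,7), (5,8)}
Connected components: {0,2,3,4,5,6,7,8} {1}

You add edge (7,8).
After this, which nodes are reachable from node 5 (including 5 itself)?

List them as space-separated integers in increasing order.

Before: nodes reachable from 5: {0,2,3,4,5,6,7,8}
Adding (7,8): both endpoints already in same component. Reachability from 5 unchanged.
After: nodes reachable from 5: {0,2,3,4,5,6,7,8}

Answer: 0 2 3 4 5 6 7 8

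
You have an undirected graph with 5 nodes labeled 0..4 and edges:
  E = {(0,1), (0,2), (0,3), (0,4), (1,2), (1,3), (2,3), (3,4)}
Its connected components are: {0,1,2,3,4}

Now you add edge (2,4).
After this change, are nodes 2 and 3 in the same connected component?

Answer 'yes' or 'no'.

Initial components: {0,1,2,3,4}
Adding edge (2,4): both already in same component {0,1,2,3,4}. No change.
New components: {0,1,2,3,4}
Are 2 and 3 in the same component? yes

Answer: yes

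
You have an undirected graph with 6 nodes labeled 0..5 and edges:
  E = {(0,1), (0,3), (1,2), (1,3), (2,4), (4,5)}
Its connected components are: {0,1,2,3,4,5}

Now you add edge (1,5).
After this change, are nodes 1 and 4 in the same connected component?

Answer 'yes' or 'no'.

Answer: yes

Derivation:
Initial components: {0,1,2,3,4,5}
Adding edge (1,5): both already in same component {0,1,2,3,4,5}. No change.
New components: {0,1,2,3,4,5}
Are 1 and 4 in the same component? yes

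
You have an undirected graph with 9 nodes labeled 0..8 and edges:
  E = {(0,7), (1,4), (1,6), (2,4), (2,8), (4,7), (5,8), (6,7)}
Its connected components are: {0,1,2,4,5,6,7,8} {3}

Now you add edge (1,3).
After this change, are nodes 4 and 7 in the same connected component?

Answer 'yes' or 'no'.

Initial components: {0,1,2,4,5,6,7,8} {3}
Adding edge (1,3): merges {0,1,2,4,5,6,7,8} and {3}.
New components: {0,1,2,3,4,5,6,7,8}
Are 4 and 7 in the same component? yes

Answer: yes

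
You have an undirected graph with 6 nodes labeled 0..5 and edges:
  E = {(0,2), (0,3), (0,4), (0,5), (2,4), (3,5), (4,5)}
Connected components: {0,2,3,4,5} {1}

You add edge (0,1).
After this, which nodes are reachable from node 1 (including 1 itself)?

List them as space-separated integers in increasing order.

Before: nodes reachable from 1: {1}
Adding (0,1): merges 1's component with another. Reachability grows.
After: nodes reachable from 1: {0,1,2,3,4,5}

Answer: 0 1 2 3 4 5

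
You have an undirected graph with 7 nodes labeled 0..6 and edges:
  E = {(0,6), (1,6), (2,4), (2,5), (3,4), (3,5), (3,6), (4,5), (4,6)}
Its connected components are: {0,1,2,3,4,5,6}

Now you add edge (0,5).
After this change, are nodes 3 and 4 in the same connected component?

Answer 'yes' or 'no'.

Answer: yes

Derivation:
Initial components: {0,1,2,3,4,5,6}
Adding edge (0,5): both already in same component {0,1,2,3,4,5,6}. No change.
New components: {0,1,2,3,4,5,6}
Are 3 and 4 in the same component? yes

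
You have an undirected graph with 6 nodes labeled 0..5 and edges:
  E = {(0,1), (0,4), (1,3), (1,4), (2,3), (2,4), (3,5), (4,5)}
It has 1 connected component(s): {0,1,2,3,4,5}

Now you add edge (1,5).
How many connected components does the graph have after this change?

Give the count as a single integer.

Answer: 1

Derivation:
Initial component count: 1
Add (1,5): endpoints already in same component. Count unchanged: 1.
New component count: 1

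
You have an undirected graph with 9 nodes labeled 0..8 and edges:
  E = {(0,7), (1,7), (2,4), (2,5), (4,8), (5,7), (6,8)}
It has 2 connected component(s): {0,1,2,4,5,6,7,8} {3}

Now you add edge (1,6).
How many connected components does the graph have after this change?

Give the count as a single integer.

Initial component count: 2
Add (1,6): endpoints already in same component. Count unchanged: 2.
New component count: 2

Answer: 2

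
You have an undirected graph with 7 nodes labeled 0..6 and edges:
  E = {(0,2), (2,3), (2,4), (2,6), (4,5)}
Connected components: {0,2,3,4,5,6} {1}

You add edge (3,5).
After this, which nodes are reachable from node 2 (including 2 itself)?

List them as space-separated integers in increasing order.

Answer: 0 2 3 4 5 6

Derivation:
Before: nodes reachable from 2: {0,2,3,4,5,6}
Adding (3,5): both endpoints already in same component. Reachability from 2 unchanged.
After: nodes reachable from 2: {0,2,3,4,5,6}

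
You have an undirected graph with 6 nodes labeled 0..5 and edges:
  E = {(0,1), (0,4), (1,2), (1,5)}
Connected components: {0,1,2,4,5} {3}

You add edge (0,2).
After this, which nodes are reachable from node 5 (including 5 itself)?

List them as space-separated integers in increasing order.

Before: nodes reachable from 5: {0,1,2,4,5}
Adding (0,2): both endpoints already in same component. Reachability from 5 unchanged.
After: nodes reachable from 5: {0,1,2,4,5}

Answer: 0 1 2 4 5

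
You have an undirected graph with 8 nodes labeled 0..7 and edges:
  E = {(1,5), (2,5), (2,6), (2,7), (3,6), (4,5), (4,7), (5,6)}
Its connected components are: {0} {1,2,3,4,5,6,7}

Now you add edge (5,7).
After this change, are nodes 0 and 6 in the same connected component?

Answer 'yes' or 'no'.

Initial components: {0} {1,2,3,4,5,6,7}
Adding edge (5,7): both already in same component {1,2,3,4,5,6,7}. No change.
New components: {0} {1,2,3,4,5,6,7}
Are 0 and 6 in the same component? no

Answer: no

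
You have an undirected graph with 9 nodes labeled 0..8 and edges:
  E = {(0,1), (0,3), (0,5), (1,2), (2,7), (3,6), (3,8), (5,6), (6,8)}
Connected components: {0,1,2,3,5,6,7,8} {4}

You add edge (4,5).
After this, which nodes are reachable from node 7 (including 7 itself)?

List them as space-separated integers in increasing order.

Answer: 0 1 2 3 4 5 6 7 8

Derivation:
Before: nodes reachable from 7: {0,1,2,3,5,6,7,8}
Adding (4,5): merges 7's component with another. Reachability grows.
After: nodes reachable from 7: {0,1,2,3,4,5,6,7,8}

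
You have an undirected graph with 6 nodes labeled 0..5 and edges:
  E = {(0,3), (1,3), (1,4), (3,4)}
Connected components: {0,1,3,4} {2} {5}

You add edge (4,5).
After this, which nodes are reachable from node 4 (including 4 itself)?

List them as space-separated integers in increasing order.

Before: nodes reachable from 4: {0,1,3,4}
Adding (4,5): merges 4's component with another. Reachability grows.
After: nodes reachable from 4: {0,1,3,4,5}

Answer: 0 1 3 4 5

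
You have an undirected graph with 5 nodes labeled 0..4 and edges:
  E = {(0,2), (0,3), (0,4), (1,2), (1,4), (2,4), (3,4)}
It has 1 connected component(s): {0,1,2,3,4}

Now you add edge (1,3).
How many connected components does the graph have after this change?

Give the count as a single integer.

Initial component count: 1
Add (1,3): endpoints already in same component. Count unchanged: 1.
New component count: 1

Answer: 1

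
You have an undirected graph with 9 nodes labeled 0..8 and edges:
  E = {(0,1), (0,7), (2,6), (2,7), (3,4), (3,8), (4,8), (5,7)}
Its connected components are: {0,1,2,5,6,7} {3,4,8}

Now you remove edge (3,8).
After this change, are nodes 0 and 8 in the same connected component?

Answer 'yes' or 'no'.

Answer: no

Derivation:
Initial components: {0,1,2,5,6,7} {3,4,8}
Removing edge (3,8): not a bridge — component count unchanged at 2.
New components: {0,1,2,5,6,7} {3,4,8}
Are 0 and 8 in the same component? no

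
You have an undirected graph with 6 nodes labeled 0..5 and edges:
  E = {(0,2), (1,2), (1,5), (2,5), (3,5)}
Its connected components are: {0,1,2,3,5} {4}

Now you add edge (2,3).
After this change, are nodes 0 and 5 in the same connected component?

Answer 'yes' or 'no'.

Initial components: {0,1,2,3,5} {4}
Adding edge (2,3): both already in same component {0,1,2,3,5}. No change.
New components: {0,1,2,3,5} {4}
Are 0 and 5 in the same component? yes

Answer: yes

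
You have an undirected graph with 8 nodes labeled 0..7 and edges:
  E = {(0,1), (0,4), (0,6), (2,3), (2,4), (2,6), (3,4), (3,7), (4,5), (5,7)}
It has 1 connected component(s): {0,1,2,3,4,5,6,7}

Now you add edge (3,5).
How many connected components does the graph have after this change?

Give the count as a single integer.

Initial component count: 1
Add (3,5): endpoints already in same component. Count unchanged: 1.
New component count: 1

Answer: 1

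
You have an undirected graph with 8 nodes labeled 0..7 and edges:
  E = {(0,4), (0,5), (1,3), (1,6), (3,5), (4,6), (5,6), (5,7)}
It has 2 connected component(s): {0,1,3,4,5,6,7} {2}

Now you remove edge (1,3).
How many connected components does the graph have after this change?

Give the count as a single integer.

Answer: 2

Derivation:
Initial component count: 2
Remove (1,3): not a bridge. Count unchanged: 2.
  After removal, components: {0,1,3,4,5,6,7} {2}
New component count: 2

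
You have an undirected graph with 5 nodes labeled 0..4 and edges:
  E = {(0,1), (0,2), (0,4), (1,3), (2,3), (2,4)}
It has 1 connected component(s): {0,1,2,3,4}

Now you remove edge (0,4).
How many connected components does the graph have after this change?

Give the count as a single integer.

Answer: 1

Derivation:
Initial component count: 1
Remove (0,4): not a bridge. Count unchanged: 1.
  After removal, components: {0,1,2,3,4}
New component count: 1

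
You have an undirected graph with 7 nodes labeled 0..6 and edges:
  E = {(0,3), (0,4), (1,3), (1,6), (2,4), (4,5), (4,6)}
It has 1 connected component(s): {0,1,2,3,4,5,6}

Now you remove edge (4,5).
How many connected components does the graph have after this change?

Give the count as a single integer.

Initial component count: 1
Remove (4,5): it was a bridge. Count increases: 1 -> 2.
  After removal, components: {0,1,2,3,4,6} {5}
New component count: 2

Answer: 2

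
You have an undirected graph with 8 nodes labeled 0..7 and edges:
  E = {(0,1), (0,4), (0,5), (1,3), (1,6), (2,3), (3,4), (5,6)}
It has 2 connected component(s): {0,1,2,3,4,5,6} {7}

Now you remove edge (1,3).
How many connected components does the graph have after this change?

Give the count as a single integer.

Initial component count: 2
Remove (1,3): not a bridge. Count unchanged: 2.
  After removal, components: {0,1,2,3,4,5,6} {7}
New component count: 2

Answer: 2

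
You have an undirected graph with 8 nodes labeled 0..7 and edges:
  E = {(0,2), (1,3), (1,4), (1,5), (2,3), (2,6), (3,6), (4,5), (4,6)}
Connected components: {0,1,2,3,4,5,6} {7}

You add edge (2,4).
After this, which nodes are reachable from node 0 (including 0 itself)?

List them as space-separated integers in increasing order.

Before: nodes reachable from 0: {0,1,2,3,4,5,6}
Adding (2,4): both endpoints already in same component. Reachability from 0 unchanged.
After: nodes reachable from 0: {0,1,2,3,4,5,6}

Answer: 0 1 2 3 4 5 6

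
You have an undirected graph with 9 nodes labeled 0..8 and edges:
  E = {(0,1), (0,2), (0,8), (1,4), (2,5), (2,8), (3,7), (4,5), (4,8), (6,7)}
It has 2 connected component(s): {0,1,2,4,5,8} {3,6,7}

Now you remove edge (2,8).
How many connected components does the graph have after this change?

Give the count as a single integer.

Answer: 2

Derivation:
Initial component count: 2
Remove (2,8): not a bridge. Count unchanged: 2.
  After removal, components: {0,1,2,4,5,8} {3,6,7}
New component count: 2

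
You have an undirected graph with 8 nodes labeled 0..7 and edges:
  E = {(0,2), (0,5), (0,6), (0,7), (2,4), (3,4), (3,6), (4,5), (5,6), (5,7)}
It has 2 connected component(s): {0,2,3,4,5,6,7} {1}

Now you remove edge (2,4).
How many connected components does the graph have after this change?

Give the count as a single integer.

Answer: 2

Derivation:
Initial component count: 2
Remove (2,4): not a bridge. Count unchanged: 2.
  After removal, components: {0,2,3,4,5,6,7} {1}
New component count: 2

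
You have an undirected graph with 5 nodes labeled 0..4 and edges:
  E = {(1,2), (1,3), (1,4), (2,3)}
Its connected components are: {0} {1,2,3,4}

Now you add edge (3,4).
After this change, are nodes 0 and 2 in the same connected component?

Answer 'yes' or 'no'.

Initial components: {0} {1,2,3,4}
Adding edge (3,4): both already in same component {1,2,3,4}. No change.
New components: {0} {1,2,3,4}
Are 0 and 2 in the same component? no

Answer: no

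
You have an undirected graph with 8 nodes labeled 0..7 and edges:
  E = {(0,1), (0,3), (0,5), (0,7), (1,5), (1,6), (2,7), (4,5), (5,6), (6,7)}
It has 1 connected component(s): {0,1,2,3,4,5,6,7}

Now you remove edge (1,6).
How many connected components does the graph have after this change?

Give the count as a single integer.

Initial component count: 1
Remove (1,6): not a bridge. Count unchanged: 1.
  After removal, components: {0,1,2,3,4,5,6,7}
New component count: 1

Answer: 1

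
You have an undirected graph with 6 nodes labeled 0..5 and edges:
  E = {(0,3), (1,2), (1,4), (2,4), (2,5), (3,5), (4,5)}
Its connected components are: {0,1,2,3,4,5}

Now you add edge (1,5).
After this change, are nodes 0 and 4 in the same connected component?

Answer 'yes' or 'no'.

Initial components: {0,1,2,3,4,5}
Adding edge (1,5): both already in same component {0,1,2,3,4,5}. No change.
New components: {0,1,2,3,4,5}
Are 0 and 4 in the same component? yes

Answer: yes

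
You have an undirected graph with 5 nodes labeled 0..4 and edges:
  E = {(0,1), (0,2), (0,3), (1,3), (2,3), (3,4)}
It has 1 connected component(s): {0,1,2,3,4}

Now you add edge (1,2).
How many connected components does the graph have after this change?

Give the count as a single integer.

Answer: 1

Derivation:
Initial component count: 1
Add (1,2): endpoints already in same component. Count unchanged: 1.
New component count: 1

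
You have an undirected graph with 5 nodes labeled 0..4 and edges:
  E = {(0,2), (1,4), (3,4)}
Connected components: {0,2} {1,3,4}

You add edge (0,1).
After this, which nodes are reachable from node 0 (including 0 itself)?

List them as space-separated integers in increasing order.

Answer: 0 1 2 3 4

Derivation:
Before: nodes reachable from 0: {0,2}
Adding (0,1): merges 0's component with another. Reachability grows.
After: nodes reachable from 0: {0,1,2,3,4}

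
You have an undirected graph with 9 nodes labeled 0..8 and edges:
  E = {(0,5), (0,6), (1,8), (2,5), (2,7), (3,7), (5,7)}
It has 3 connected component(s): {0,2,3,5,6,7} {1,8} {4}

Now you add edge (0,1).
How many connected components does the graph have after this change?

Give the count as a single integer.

Answer: 2

Derivation:
Initial component count: 3
Add (0,1): merges two components. Count decreases: 3 -> 2.
New component count: 2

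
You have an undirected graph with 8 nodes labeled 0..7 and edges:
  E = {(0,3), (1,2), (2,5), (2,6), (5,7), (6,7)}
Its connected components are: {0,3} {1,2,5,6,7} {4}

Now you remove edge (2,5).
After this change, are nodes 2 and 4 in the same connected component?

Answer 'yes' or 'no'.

Answer: no

Derivation:
Initial components: {0,3} {1,2,5,6,7} {4}
Removing edge (2,5): not a bridge — component count unchanged at 3.
New components: {0,3} {1,2,5,6,7} {4}
Are 2 and 4 in the same component? no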